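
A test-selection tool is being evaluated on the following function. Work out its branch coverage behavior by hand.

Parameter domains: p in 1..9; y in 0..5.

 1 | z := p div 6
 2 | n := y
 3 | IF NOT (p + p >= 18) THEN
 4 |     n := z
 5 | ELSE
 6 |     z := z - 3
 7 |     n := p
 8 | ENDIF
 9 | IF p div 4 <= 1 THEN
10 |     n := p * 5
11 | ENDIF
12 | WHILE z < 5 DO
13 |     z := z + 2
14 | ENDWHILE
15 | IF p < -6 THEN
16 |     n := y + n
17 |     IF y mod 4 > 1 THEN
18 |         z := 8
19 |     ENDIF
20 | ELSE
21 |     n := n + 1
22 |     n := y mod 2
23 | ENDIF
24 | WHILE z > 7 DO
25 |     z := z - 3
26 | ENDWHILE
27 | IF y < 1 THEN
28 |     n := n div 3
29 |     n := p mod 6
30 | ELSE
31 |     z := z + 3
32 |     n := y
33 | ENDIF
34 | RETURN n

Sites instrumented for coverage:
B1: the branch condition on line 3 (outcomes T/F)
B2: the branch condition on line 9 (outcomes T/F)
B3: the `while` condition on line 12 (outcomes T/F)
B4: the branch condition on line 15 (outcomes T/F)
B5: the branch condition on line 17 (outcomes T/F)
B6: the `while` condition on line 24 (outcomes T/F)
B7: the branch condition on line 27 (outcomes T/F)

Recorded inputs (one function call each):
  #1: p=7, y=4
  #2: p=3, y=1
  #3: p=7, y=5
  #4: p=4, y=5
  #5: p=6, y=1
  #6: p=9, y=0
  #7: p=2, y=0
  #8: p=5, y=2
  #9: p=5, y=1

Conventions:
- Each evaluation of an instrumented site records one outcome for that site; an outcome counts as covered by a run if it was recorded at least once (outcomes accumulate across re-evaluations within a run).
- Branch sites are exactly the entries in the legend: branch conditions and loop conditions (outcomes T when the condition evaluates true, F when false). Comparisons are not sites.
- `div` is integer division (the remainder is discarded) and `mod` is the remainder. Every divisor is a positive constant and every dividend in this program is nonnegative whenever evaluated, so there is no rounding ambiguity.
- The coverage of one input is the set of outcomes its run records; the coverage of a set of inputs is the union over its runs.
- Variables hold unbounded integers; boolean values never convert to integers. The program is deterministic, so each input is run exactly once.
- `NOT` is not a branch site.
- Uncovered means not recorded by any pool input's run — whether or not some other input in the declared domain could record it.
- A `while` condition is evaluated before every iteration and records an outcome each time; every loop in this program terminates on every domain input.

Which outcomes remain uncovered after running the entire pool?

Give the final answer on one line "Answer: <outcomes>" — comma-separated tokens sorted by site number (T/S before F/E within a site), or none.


test 1 (p=7, y=4) fires B1->T, B2->T, B3->T, B3->T, B3->F, B4->F, B6->F, B7->F; hits B1=T, B2=T, B3=T, B3=F, B4=F, B6=F, B7=F
test 2 (p=3, y=1) fires B1->T, B2->T, B3->T, B3->T, B3->T, B3->F, B4->F, B6->F, B7->F; hits B1=T, B2=T, B3=T, B3=F, B4=F, B6=F, B7=F
test 3 (p=7, y=5) fires B1->T, B2->T, B3->T, B3->T, B3->F, B4->F, B6->F, B7->F; hits B1=T, B2=T, B3=T, B3=F, B4=F, B6=F, B7=F
test 4 (p=4, y=5) fires B1->T, B2->T, B3->T, B3->T, B3->T, B3->F, B4->F, B6->F, B7->F; hits B1=T, B2=T, B3=T, B3=F, B4=F, B6=F, B7=F
test 5 (p=6, y=1) fires B1->T, B2->T, B3->T, B3->T, B3->F, B4->F, B6->F, B7->F; hits B1=T, B2=T, B3=T, B3=F, B4=F, B6=F, B7=F
test 6 (p=9, y=0) fires B1->F, B2->F, B3->T, B3->T, B3->T, B3->T, B3->F, B4->F, B6->F, B7->T; hits B1=F, B2=F, B3=T, B3=F, B4=F, B6=F, B7=T
test 7 (p=2, y=0) fires B1->T, B2->T, B3->T, B3->T, B3->T, B3->F, B4->F, B6->F, B7->T; hits B1=T, B2=T, B3=T, B3=F, B4=F, B6=F, B7=T
test 8 (p=5, y=2) fires B1->T, B2->T, B3->T, B3->T, B3->T, B3->F, B4->F, B6->F, B7->F; hits B1=T, B2=T, B3=T, B3=F, B4=F, B6=F, B7=F
test 9 (p=5, y=1) fires B1->T, B2->T, B3->T, B3->T, B3->T, B3->F, B4->F, B6->F, B7->F; hits B1=T, B2=T, B3=T, B3=F, B4=F, B6=F, B7=F
union over the pool: B1=T, B1=F, B2=T, B2=F, B3=T, B3=F, B4=F, B6=F, B7=T, B7=F
uncovered (4 of 14): B4=T, B5=T, B5=F, B6=T
Answer: B4=T, B5=T, B5=F, B6=T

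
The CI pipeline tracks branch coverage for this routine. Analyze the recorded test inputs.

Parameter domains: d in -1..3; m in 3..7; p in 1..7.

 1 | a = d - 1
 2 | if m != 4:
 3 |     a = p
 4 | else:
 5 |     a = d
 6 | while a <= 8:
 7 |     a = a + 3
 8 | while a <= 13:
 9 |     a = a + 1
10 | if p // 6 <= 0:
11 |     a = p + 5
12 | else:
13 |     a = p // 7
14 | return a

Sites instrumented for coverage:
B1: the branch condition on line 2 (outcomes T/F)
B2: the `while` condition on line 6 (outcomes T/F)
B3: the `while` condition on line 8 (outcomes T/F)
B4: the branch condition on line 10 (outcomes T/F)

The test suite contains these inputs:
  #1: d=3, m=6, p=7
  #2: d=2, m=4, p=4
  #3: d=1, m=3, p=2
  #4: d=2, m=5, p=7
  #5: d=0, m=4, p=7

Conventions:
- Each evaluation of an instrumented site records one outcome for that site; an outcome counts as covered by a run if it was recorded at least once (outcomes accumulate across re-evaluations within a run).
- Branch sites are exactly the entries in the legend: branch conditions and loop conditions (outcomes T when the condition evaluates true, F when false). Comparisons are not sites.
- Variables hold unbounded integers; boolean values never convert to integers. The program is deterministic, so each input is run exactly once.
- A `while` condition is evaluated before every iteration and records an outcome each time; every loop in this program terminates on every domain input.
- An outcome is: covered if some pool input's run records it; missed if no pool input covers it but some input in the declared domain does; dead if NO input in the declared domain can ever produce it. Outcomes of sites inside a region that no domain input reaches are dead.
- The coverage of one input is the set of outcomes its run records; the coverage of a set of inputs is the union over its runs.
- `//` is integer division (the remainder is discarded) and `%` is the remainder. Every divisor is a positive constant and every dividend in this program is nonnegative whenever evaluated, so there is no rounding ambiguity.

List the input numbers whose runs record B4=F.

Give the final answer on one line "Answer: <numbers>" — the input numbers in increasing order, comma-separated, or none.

input #1 (d=3, m=6, p=7): hits B4=F
input #2 (d=2, m=4, p=4): never hits B4=F
input #3 (d=1, m=3, p=2): never hits B4=F
input #4 (d=2, m=5, p=7): hits B4=F
input #5 (d=0, m=4, p=7): hits B4=F

Answer: 1, 4, 5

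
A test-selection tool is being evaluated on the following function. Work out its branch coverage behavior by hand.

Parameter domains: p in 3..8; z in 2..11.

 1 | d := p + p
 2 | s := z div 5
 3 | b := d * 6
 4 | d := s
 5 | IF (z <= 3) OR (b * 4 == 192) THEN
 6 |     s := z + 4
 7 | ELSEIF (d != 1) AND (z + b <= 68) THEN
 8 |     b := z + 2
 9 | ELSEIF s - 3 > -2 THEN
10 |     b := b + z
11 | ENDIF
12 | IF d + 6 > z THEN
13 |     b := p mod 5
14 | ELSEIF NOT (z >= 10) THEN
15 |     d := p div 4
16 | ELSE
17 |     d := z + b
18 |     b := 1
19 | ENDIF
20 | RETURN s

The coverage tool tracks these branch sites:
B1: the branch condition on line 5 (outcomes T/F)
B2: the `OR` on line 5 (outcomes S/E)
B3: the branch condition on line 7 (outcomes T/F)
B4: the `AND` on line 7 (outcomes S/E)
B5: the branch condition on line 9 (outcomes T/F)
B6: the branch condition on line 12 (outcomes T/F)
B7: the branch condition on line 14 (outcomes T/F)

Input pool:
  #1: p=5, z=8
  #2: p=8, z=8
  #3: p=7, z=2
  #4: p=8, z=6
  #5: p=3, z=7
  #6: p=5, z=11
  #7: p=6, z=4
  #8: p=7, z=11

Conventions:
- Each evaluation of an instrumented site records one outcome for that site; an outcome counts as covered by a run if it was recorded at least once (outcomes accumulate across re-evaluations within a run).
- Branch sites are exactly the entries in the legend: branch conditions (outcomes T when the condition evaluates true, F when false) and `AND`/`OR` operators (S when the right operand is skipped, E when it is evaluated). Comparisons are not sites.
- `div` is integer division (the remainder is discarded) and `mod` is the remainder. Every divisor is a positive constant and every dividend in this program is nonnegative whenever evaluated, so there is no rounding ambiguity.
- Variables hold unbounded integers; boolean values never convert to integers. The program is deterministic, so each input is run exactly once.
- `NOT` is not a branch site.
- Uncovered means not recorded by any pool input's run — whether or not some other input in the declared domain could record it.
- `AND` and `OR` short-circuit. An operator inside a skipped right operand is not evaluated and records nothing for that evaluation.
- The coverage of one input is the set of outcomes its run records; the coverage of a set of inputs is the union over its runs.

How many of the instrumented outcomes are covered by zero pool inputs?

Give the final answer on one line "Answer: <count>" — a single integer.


test 1 (p=5, z=8) fires B2->E, B1->F, B4->S, B3->F, B5->F, B6->F, B7->T; hits B1=F, B2=E, B3=F, B4=S, B5=F, B6=F, B7=T
test 2 (p=8, z=8) fires B2->E, B1->F, B4->S, B3->F, B5->F, B6->F, B7->T; hits B1=F, B2=E, B3=F, B4=S, B5=F, B6=F, B7=T
test 3 (p=7, z=2) fires B2->S, B1->T, B6->T; hits B1=T, B2=S, B6=T
test 4 (p=8, z=6) fires B2->E, B1->F, B4->S, B3->F, B5->F, B6->T; hits B1=F, B2=E, B3=F, B4=S, B5=F, B6=T
test 5 (p=3, z=7) fires B2->E, B1->F, B4->S, B3->F, B5->F, B6->F, B7->T; hits B1=F, B2=E, B3=F, B4=S, B5=F, B6=F, B7=T
test 6 (p=5, z=11) fires B2->E, B1->F, B4->E, B3->F, B5->T, B6->F, B7->F; hits B1=F, B2=E, B3=F, B4=E, B5=T, B6=F, B7=F
test 7 (p=6, z=4) fires B2->E, B1->F, B4->E, B3->F, B5->F, B6->T; hits B1=F, B2=E, B3=F, B4=E, B5=F, B6=T
test 8 (p=7, z=11) fires B2->E, B1->F, B4->E, B3->F, B5->T, B6->F, B7->F; hits B1=F, B2=E, B3=F, B4=E, B5=T, B6=F, B7=F
union over the pool: B1=T, B1=F, B2=S, B2=E, B3=F, B4=S, B4=E, B5=T, B5=F, B6=T, B6=F, B7=T, B7=F
uncovered (1 of 14): B3=T
Answer: 1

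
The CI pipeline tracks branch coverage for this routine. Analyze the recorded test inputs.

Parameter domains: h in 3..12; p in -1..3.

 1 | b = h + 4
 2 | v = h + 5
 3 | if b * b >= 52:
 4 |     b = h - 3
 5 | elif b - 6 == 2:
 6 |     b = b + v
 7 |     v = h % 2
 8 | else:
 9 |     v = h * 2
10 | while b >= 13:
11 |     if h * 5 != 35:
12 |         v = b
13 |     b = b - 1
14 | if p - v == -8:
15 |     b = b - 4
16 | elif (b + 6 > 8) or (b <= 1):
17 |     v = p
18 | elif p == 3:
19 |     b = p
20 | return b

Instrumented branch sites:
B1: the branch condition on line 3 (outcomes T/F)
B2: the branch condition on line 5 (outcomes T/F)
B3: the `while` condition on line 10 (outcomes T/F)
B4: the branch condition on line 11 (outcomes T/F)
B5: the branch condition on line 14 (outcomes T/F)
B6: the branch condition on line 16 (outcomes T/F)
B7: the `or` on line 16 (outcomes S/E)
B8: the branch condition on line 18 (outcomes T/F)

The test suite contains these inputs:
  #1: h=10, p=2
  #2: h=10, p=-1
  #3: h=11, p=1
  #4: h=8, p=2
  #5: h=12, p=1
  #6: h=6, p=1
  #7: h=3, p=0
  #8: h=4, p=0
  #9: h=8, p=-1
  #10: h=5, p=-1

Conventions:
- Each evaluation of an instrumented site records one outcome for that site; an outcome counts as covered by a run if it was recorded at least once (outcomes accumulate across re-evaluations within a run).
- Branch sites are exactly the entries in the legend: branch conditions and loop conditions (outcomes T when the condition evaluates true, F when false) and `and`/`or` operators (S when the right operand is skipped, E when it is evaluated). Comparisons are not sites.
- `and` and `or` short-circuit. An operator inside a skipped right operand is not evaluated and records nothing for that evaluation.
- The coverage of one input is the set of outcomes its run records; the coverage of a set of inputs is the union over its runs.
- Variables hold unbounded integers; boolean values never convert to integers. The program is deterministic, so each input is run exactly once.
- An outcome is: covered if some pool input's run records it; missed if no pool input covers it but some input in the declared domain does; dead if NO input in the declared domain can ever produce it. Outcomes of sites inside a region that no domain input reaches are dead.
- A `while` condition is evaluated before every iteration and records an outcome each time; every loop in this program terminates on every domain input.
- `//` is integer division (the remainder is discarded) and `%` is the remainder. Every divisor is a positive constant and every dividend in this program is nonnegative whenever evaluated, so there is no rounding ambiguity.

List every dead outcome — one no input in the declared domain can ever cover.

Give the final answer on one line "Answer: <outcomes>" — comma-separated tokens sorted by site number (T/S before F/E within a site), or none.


running all 50 domain inputs and tallying outcomes:
  B2=T: never recorded by any domain input -> dead
  B3=T: never recorded by any domain input -> dead
  B4=T: never recorded by any domain input -> dead
  B4=F: never recorded by any domain input -> dead
  reachable outcomes have witnesses, e.g. B1=T (e.g. h=4, p=-1), B1=F (e.g. h=3, p=-1), B2=F (e.g. h=3, p=-1), B3=F (e.g. h=3, p=-1)
Answer: B2=T, B3=T, B4=T, B4=F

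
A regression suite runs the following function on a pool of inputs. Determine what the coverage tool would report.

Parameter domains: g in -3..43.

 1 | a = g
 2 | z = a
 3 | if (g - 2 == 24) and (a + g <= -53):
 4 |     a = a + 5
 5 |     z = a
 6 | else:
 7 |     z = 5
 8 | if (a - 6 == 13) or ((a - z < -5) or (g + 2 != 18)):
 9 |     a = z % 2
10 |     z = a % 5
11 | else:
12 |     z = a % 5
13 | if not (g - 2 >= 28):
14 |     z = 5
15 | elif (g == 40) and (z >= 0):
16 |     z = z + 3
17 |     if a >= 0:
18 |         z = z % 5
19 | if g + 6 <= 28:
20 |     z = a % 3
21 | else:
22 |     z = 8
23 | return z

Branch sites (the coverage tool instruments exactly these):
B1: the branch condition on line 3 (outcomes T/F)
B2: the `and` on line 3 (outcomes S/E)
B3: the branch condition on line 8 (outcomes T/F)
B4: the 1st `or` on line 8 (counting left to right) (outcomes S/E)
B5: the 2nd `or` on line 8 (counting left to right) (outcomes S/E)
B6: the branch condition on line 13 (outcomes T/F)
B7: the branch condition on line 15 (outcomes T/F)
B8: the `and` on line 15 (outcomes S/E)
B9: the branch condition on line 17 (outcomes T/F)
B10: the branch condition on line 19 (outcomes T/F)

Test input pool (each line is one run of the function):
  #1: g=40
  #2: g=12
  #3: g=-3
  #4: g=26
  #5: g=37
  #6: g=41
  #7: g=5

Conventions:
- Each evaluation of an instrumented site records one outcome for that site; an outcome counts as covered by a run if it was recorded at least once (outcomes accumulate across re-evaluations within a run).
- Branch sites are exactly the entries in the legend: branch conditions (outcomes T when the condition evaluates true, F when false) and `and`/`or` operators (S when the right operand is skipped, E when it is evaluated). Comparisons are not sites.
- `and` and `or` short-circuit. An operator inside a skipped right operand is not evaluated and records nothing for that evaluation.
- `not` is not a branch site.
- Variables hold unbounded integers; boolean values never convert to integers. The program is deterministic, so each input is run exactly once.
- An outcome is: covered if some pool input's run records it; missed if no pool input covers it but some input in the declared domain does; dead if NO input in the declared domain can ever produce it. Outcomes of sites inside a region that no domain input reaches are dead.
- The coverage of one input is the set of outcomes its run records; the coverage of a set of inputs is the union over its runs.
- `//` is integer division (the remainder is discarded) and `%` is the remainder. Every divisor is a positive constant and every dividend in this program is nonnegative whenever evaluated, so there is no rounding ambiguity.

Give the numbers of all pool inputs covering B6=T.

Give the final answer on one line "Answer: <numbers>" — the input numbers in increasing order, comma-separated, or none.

input #1 (g=40): misses B6=T
input #2 (g=12): covers B6=T
input #3 (g=-3): covers B6=T
input #4 (g=26): covers B6=T
input #5 (g=37): misses B6=T
input #6 (g=41): misses B6=T
input #7 (g=5): covers B6=T

Answer: 2, 3, 4, 7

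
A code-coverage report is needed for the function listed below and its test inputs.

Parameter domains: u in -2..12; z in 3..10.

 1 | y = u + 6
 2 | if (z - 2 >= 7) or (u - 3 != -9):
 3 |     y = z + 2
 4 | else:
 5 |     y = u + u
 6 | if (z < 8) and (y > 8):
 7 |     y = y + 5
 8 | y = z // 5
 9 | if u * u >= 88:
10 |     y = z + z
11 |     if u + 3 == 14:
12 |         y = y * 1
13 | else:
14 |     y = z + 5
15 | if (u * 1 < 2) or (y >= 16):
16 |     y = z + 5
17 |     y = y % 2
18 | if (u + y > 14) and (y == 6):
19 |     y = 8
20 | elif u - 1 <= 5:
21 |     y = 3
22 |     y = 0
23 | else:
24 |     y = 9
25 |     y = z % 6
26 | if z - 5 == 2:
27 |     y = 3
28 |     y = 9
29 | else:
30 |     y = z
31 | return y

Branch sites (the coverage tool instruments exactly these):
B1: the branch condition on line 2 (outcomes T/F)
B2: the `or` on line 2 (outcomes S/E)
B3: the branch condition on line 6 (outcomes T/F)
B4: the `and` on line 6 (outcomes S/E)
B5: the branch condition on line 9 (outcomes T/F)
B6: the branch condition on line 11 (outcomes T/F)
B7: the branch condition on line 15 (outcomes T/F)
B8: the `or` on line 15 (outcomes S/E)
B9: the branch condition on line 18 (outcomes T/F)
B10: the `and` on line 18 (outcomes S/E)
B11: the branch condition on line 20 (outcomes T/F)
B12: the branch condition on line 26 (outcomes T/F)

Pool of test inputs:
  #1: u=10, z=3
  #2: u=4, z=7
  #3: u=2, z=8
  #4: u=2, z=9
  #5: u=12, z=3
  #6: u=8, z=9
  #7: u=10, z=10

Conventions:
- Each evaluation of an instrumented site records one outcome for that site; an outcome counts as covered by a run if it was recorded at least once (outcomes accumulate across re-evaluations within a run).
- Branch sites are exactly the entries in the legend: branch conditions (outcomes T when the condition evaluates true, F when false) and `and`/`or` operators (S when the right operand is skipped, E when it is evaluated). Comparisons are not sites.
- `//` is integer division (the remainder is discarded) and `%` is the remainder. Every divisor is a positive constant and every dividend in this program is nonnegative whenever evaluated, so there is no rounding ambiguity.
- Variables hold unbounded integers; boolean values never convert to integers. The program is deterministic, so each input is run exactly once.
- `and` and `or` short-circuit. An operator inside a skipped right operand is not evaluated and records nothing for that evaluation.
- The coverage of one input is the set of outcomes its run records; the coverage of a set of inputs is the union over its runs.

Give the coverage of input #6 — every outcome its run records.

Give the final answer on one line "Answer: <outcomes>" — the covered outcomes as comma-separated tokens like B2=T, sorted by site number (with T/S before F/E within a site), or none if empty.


Event log for input #6 (u=8, z=9):
  B2->S, B1->T, B4->S, B3->F, B5->F, B8->E, B7->F, B10->E, B9->F, B11->F
  B12->F
distinct outcomes covered: B1=T, B2=S, B3=F, B4=S, B5=F, B7=F, B8=E, B9=F, B10=E, B11=F, B12=F
Answer: B1=T, B2=S, B3=F, B4=S, B5=F, B7=F, B8=E, B9=F, B10=E, B11=F, B12=F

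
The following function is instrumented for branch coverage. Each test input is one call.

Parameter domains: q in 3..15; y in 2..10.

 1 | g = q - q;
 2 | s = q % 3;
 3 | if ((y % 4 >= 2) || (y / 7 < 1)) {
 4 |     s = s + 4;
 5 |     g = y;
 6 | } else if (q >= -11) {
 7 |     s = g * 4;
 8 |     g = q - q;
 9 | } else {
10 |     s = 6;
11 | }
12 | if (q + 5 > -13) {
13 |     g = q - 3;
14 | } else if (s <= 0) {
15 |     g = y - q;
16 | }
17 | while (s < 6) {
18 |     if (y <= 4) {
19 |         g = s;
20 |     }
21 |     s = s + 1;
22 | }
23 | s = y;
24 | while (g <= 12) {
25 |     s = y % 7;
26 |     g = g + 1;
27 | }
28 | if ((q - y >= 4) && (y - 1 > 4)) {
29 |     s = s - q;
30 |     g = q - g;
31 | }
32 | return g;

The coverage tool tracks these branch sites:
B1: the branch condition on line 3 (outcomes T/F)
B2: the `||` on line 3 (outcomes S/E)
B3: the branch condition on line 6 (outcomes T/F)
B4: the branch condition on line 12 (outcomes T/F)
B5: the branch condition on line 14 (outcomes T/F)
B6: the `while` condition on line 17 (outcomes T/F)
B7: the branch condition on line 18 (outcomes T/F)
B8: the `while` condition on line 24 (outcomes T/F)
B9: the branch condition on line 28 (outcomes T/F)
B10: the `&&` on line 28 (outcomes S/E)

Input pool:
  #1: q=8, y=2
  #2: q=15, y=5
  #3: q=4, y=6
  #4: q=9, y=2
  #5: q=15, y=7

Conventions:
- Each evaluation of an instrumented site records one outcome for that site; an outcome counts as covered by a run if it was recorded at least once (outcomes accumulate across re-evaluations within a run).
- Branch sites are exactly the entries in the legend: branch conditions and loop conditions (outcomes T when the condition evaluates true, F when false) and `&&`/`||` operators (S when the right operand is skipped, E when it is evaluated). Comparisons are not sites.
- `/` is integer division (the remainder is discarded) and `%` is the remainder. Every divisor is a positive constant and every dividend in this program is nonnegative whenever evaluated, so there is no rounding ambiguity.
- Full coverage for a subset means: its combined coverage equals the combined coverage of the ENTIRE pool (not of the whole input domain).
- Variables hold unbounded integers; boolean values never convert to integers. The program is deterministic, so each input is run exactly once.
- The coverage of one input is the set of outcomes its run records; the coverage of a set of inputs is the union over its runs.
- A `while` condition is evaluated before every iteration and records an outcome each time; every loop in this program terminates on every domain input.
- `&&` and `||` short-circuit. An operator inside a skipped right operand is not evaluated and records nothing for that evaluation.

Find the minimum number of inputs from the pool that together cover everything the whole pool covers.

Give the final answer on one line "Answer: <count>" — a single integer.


run #1 (q=8, y=2) runs B2->S, B1->T, B4->T, B6->F, B8->T, B8->T, B8->T, B8->T, B8->T, B8->T, B8->T, B8->T, B8->F, B10->E, ...; records B1=T, B2=S, B4=T, B6=F, B8=T, B8=F, B9=F, B10=E
run #2 (q=15, y=5) runs B2->E, B1->T, B4->T, B6->T, B7->F, B6->T, B7->F, B6->F, B8->T, B8->F, B10->E, B9->F; records B1=T, B2=E, B4=T, B6=T, B6=F, B7=F, B8=T, B8=F, B9=F, B10=E
run #3 (q=4, y=6) runs B2->S, B1->T, B4->T, B6->T, B7->F, B6->F, B8->T, B8->T, B8->T, B8->T, B8->T, B8->T, B8->T, B8->T, ...; records B1=T, B2=S, B4=T, B6=T, B6=F, B7=F, B8=T, B8=F, B9=F, B10=S
run #4 (q=9, y=2) runs B2->S, B1->T, B4->T, B6->T, B7->T, B6->T, B7->T, B6->F, B8->T, B8->T, B8->T, B8->T, B8->T, B8->T, ...; records B1=T, B2=S, B4=T, B6=T, B6=F, B7=T, B8=T, B8=F, B9=F, B10=E
run #5 (q=15, y=7) runs B2->S, B1->T, B4->T, B6->T, B7->F, B6->T, B7->F, B6->F, B8->T, B8->F, B10->E, B9->T; records B1=T, B2=S, B4=T, B6=T, B6=F, B7=F, B8=T, B8=F, B9=T, B10=E
pool-wide coverage (14 outcomes): B1=T, B2=S, B2=E, B4=T, B6=T, B6=F, B7=T, B7=F, B8=T, B8=F, B9=T, B9=F, B10=S, B10=E
every size-1 subset falls short of the 14 outcomes (best: 10/14)
every size-2 subset falls short of the 14 outcomes (best: 12/14)
every size-3 subset falls short of the 14 outcomes (best: 13/14)
inputs {2, 3, 4, 5} (size 4) cover everything; no size-4 subset with a lexicographically smaller index list covers all 14
Answer: 4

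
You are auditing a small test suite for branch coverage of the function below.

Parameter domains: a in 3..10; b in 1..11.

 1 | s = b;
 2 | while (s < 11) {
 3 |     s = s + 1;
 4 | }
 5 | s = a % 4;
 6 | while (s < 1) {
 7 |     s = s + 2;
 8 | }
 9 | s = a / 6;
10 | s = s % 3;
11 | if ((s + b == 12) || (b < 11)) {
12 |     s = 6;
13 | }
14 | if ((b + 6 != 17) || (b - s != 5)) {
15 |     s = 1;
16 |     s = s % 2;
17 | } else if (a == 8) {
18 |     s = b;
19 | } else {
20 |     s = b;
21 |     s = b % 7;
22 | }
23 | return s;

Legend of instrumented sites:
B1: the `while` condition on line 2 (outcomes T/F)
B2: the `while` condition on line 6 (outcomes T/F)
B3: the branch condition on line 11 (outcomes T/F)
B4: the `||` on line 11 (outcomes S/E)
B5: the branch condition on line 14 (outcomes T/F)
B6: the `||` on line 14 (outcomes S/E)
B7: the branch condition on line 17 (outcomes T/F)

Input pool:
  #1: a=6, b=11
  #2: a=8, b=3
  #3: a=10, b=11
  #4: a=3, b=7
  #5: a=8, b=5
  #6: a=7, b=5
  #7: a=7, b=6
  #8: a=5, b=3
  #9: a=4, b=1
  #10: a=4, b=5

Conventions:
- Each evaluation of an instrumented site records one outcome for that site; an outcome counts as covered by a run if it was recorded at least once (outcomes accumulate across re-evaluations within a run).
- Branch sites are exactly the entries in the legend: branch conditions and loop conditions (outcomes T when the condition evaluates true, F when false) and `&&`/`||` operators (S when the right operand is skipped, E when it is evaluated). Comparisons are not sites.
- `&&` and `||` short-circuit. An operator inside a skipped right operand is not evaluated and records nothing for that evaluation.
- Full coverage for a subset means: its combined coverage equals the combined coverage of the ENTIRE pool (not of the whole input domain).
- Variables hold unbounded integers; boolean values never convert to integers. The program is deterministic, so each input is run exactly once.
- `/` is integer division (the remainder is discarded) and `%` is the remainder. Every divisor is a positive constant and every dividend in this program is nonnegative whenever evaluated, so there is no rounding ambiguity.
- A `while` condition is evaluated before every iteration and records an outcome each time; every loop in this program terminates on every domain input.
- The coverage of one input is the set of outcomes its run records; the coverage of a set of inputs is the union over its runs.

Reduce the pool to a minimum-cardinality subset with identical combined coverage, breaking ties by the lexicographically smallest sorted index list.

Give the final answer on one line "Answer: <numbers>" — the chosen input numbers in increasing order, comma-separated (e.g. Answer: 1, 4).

#1 (a=6, b=11) -> B1->F, B2->F, B4->S, B3->T, B6->E, B5->F, B7->F; covered: B1=F, B2=F, B3=T, B4=S, B5=F, B6=E, B7=F
#2 (a=8, b=3) -> B1->T, B1->T, B1->T, B1->T, B1->T, B1->T, B1->T, B1->T, B1->F, B2->T, B2->F, B4->E, B3->T, B6->S, ...; covered: B1=T, B1=F, B2=T, B2=F, B3=T, B4=E, B5=T, B6=S
#3 (a=10, b=11) -> B1->F, B2->F, B4->S, B3->T, B6->E, B5->F, B7->F; covered: B1=F, B2=F, B3=T, B4=S, B5=F, B6=E, B7=F
#4 (a=3, b=7) -> B1->T, B1->T, B1->T, B1->T, B1->F, B2->F, B4->E, B3->T, B6->S, B5->T; covered: B1=T, B1=F, B2=F, B3=T, B4=E, B5=T, B6=S
#5 (a=8, b=5) -> B1->T, B1->T, B1->T, B1->T, B1->T, B1->T, B1->F, B2->T, B2->F, B4->E, B3->T, B6->S, B5->T; covered: B1=T, B1=F, B2=T, B2=F, B3=T, B4=E, B5=T, B6=S
#6 (a=7, b=5) -> B1->T, B1->T, B1->T, B1->T, B1->T, B1->T, B1->F, B2->F, B4->E, B3->T, B6->S, B5->T; covered: B1=T, B1=F, B2=F, B3=T, B4=E, B5=T, B6=S
#7 (a=7, b=6) -> B1->T, B1->T, B1->T, B1->T, B1->T, B1->F, B2->F, B4->E, B3->T, B6->S, B5->T; covered: B1=T, B1=F, B2=F, B3=T, B4=E, B5=T, B6=S
#8 (a=5, b=3) -> B1->T, B1->T, B1->T, B1->T, B1->T, B1->T, B1->T, B1->T, B1->F, B2->F, B4->E, B3->T, B6->S, B5->T; covered: B1=T, B1=F, B2=F, B3=T, B4=E, B5=T, B6=S
#9 (a=4, b=1) -> B1->T, B1->T, B1->T, B1->T, B1->T, B1->T, B1->T, B1->T, B1->T, B1->T, B1->F, B2->T, B2->F, B4->E, ...; covered: B1=T, B1=F, B2=T, B2=F, B3=T, B4=E, B5=T, B6=S
#10 (a=4, b=5) -> B1->T, B1->T, B1->T, B1->T, B1->T, B1->T, B1->F, B2->T, B2->F, B4->E, B3->T, B6->S, B5->T; covered: B1=T, B1=F, B2=T, B2=F, B3=T, B4=E, B5=T, B6=S
the full pool covers 12 outcomes: B1=T, B1=F, B2=T, B2=F, B3=T, B4=S, B4=E, B5=T, B5=F, B6=S, B6=E, B7=F
no size-1 subset reaches all 12 outcomes (best union: 8/12)
inputs {1, 2} (size 2) cover everything; no size-2 subset with a lexicographically smaller index list covers all 12

Answer: 1, 2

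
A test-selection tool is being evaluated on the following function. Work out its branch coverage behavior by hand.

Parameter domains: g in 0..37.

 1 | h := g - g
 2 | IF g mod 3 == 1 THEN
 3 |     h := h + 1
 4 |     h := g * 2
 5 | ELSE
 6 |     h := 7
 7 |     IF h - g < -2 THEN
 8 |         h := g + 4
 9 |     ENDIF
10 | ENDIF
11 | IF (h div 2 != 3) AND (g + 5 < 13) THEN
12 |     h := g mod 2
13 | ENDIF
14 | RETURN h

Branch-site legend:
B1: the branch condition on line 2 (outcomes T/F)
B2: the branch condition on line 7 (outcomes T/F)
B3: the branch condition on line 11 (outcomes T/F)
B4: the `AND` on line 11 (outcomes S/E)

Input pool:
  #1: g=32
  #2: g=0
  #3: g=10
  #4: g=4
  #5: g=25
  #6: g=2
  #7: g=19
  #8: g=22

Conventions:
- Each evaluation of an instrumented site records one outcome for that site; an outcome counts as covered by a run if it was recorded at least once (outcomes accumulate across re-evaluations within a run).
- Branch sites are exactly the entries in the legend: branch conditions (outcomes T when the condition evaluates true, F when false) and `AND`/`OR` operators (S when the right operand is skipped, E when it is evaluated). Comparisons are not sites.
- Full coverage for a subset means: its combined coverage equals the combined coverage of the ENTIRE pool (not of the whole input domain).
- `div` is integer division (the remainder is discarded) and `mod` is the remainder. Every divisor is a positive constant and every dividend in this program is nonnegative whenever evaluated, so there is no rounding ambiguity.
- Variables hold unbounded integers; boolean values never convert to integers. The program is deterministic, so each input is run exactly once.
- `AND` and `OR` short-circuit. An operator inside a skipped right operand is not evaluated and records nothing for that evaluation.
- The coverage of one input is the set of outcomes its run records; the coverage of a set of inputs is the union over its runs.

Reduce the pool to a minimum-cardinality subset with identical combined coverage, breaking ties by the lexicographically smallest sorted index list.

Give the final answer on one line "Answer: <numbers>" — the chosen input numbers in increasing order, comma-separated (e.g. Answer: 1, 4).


input #1 (g=32): events B1->F, B2->T, B4->E, B3->F; covers B1=F, B2=T, B3=F, B4=E
input #2 (g=0): events B1->F, B2->F, B4->S, B3->F; covers B1=F, B2=F, B3=F, B4=S
input #3 (g=10): events B1->T, B4->E, B3->F; covers B1=T, B3=F, B4=E
input #4 (g=4): events B1->T, B4->E, B3->T; covers B1=T, B3=T, B4=E
input #5 (g=25): events B1->T, B4->E, B3->F; covers B1=T, B3=F, B4=E
input #6 (g=2): events B1->F, B2->F, B4->S, B3->F; covers B1=F, B2=F, B3=F, B4=S
input #7 (g=19): events B1->T, B4->E, B3->F; covers B1=T, B3=F, B4=E
input #8 (g=22): events B1->T, B4->E, B3->F; covers B1=T, B3=F, B4=E
the full pool covers 8 outcomes: B1=T, B1=F, B2=T, B2=F, B3=T, B3=F, B4=S, B4=E
checked all size-1 subsets: none covers 8 outcomes (max 4/8)
checked all size-2 subsets: none covers 8 outcomes (max 7/8)
size 3: inputs {1, 2, 4} cover all 8 outcomes, and no lexicographically smaller subset of this size does
Answer: 1, 2, 4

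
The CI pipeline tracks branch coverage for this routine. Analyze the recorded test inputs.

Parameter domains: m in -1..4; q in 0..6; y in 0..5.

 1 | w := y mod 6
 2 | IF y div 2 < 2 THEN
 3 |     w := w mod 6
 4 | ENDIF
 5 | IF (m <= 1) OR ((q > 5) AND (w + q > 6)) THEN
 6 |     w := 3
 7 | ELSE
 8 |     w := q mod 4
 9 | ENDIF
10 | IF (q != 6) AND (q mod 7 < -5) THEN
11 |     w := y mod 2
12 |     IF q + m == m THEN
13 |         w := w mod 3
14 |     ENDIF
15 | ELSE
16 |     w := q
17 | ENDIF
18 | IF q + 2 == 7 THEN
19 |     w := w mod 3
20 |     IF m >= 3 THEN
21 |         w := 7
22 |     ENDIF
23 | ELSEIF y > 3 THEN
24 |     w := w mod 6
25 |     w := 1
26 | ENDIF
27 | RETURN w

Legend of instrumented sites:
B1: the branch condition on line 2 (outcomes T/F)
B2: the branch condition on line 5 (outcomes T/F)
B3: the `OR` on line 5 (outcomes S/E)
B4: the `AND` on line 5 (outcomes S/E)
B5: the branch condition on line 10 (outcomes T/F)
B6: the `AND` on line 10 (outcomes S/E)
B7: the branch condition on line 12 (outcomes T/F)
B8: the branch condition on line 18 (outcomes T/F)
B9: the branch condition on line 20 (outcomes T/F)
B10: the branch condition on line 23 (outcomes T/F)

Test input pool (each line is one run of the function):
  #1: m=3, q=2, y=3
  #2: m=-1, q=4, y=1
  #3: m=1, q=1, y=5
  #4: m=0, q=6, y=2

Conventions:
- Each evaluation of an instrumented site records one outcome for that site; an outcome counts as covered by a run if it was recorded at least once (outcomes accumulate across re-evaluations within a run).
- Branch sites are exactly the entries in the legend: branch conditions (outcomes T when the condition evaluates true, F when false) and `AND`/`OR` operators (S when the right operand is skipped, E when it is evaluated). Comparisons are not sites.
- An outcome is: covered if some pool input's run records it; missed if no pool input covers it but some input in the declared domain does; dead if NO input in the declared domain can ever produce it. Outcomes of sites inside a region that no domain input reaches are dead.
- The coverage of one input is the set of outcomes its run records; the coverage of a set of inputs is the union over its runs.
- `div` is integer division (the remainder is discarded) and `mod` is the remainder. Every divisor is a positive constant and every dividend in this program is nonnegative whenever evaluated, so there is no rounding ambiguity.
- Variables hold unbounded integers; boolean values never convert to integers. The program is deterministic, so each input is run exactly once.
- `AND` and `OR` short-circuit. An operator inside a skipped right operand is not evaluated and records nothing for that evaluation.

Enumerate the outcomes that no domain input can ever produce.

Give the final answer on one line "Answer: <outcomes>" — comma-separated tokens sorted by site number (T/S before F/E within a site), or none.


checking every outcome against all 252 domain inputs:
  B5=T: zero occurrences over every domain input -> dead
  B7=T: zero occurrences over every domain input -> dead
  B7=F: zero occurrences over every domain input -> dead
  reachable outcomes have witnesses, e.g. B1=T (e.g. m=-1, q=0, y=0), B1=F (e.g. m=-1, q=0, y=4), B2=T (e.g. m=-1, q=0, y=0), B2=F (e.g. m=2, q=0, y=0)
Answer: B5=T, B7=T, B7=F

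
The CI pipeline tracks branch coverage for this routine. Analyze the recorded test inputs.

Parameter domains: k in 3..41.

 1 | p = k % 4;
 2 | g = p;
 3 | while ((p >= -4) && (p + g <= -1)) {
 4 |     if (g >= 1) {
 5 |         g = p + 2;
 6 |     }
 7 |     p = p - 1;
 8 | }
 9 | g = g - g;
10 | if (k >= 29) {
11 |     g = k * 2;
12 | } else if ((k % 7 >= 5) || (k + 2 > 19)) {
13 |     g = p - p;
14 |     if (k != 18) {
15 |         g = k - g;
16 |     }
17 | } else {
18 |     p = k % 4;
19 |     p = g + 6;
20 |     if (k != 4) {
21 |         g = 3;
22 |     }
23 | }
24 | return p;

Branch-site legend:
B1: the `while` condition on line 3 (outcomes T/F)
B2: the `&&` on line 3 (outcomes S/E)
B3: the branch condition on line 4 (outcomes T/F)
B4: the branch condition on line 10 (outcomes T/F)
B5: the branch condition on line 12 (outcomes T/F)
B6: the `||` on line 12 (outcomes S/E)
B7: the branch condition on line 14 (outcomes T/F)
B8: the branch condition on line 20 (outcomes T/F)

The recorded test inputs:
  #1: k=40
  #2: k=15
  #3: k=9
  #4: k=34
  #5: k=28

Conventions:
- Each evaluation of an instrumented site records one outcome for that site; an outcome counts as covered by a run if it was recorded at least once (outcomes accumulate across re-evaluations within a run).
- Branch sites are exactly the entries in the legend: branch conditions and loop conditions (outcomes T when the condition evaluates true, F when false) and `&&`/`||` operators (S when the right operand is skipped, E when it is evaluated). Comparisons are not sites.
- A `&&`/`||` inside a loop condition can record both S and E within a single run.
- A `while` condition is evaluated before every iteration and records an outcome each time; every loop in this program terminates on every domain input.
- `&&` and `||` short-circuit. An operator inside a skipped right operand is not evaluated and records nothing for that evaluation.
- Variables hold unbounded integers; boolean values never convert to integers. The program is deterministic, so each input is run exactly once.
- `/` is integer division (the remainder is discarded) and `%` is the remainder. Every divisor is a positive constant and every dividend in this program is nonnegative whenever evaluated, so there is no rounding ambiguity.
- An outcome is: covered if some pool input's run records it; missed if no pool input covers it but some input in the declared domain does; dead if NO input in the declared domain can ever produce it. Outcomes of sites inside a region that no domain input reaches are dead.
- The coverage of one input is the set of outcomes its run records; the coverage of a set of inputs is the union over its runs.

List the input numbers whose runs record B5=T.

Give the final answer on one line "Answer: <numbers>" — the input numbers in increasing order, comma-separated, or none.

input #1 (k=40): does not record B5=T
input #2 (k=15): does not record B5=T
input #3 (k=9): does not record B5=T
input #4 (k=34): does not record B5=T
input #5 (k=28): records B5=T

Answer: 5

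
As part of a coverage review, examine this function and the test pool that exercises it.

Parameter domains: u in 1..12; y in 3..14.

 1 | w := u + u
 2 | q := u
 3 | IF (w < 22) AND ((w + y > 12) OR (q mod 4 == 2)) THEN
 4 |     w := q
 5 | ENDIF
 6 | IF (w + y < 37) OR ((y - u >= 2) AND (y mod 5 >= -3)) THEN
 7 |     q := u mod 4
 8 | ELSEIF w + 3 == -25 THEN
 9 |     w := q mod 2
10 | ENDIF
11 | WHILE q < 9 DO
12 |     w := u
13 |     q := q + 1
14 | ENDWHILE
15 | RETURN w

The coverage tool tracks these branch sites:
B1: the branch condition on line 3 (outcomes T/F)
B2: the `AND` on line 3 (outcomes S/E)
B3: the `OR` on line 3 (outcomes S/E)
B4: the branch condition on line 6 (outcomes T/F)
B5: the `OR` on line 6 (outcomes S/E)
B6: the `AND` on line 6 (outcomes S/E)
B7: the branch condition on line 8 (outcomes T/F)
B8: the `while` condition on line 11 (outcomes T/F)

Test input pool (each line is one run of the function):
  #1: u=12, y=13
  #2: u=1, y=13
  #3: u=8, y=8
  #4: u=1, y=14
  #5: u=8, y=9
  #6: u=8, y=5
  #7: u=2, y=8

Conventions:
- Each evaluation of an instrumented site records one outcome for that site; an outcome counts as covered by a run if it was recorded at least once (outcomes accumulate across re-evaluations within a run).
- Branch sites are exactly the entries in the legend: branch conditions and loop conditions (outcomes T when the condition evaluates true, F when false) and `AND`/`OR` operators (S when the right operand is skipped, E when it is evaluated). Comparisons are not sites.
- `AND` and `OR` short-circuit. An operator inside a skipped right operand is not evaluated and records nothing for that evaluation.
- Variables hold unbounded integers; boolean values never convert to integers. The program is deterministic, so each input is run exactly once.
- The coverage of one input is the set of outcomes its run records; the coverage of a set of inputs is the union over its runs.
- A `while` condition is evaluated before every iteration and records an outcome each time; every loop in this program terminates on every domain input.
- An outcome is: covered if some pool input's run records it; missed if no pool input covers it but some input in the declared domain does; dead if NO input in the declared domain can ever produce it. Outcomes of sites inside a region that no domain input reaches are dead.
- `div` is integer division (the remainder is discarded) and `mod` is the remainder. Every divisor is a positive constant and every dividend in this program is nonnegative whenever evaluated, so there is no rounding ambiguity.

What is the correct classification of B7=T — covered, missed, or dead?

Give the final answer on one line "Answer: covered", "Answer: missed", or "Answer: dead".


no pool input records B7=T
checking all 144 inputs in the declared domain: B7=T is never recorded -> dead
Answer: dead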